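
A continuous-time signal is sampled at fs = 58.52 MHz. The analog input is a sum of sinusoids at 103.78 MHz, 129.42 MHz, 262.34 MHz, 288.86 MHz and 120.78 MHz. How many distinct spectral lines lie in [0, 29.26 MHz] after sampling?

fs/2 = 29.26 MHz.
103.78 MHz mod fs = 45.26 MHz.
45.26 MHz > fs/2 = 29.26 MHz, folds to fs − 45.26 MHz = 13.26 MHz.
129.42 MHz mod fs = 12.38 MHz.
12.38 MHz ≤ fs/2 = 29.26 MHz, appears at 12.38 MHz.
262.34 MHz mod fs = 28.26 MHz.
28.26 MHz ≤ fs/2 = 29.26 MHz, appears at 28.26 MHz.
288.86 MHz mod fs = 54.78 MHz.
54.78 MHz > fs/2 = 29.26 MHz, folds to fs − 54.78 MHz = 3.74 MHz.
120.78 MHz mod fs = 3.74 MHz.
3.74 MHz ≤ fs/2 = 29.26 MHz, appears at 3.74 MHz.
Distinct values: {3.74 MHz, 12.38 MHz, 13.26 MHz, 28.26 MHz} → 4.

4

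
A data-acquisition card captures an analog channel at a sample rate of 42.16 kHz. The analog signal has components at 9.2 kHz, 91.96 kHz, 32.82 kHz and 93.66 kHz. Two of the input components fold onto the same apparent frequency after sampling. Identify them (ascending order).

32.82 kHz, 93.66 kHz

fs/2 = 21.08 kHz.
9.2 kHz ≤ fs/2 = 21.08 kHz, passes unchanged.
91.96 kHz mod fs = 7.64 kHz.
7.64 kHz ≤ fs/2 = 21.08 kHz, appears at 7.64 kHz.
32.82 kHz > fs/2 = 21.08 kHz, folds to fs − 32.82 kHz = 9.34 kHz.
93.66 kHz mod fs = 9.34 kHz.
9.34 kHz ≤ fs/2 = 21.08 kHz, appears at 9.34 kHz.
32.82 kHz and 93.66 kHz both map to 9.34 kHz.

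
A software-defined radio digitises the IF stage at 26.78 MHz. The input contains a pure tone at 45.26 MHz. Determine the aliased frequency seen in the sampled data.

8.3 MHz

45.26 MHz mod fs = 18.48 MHz.
18.48 MHz > fs/2 = 13.39 MHz, folds to fs − 18.48 MHz = 8.3 MHz.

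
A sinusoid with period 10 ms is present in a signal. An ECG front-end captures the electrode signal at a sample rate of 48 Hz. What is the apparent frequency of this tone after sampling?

T = 10 ms → f = 1/T = 100 Hz.
100 Hz mod fs = 4 Hz.
4 Hz ≤ fs/2 = 24 Hz, appears at 4 Hz.

4 Hz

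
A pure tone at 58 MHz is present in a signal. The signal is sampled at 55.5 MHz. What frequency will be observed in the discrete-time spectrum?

58 MHz mod fs = 2.5 MHz.
2.5 MHz ≤ fs/2 = 27.75 MHz, appears at 2.5 MHz.

2.5 MHz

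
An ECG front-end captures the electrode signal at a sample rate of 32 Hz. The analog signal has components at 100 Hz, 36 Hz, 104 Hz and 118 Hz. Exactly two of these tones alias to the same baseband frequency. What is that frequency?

4 Hz

fs/2 = 16 Hz.
100 Hz mod fs = 4 Hz.
4 Hz ≤ fs/2 = 16 Hz, appears at 4 Hz.
36 Hz mod fs = 4 Hz.
4 Hz ≤ fs/2 = 16 Hz, appears at 4 Hz.
104 Hz mod fs = 8 Hz.
8 Hz ≤ fs/2 = 16 Hz, appears at 8 Hz.
118 Hz mod fs = 22 Hz.
22 Hz > fs/2 = 16 Hz, folds to fs − 22 Hz = 10 Hz.
36 Hz and 100 Hz both map to 4 Hz.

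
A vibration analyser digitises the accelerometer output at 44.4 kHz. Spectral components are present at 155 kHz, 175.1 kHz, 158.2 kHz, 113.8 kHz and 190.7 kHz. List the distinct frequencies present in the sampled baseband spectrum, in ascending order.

fs/2 = 22.2 kHz.
155 kHz mod fs = 21.8 kHz.
21.8 kHz ≤ fs/2 = 22.2 kHz, appears at 21.8 kHz.
175.1 kHz mod fs = 41.9 kHz.
41.9 kHz > fs/2 = 22.2 kHz, folds to fs − 41.9 kHz = 2.5 kHz.
158.2 kHz mod fs = 25 kHz.
25 kHz > fs/2 = 22.2 kHz, folds to fs − 25 kHz = 19.4 kHz.
113.8 kHz mod fs = 25 kHz.
25 kHz > fs/2 = 22.2 kHz, folds to fs − 25 kHz = 19.4 kHz.
190.7 kHz mod fs = 13.1 kHz.
13.1 kHz ≤ fs/2 = 22.2 kHz, appears at 13.1 kHz.
Distinct values: {2.5 kHz, 13.1 kHz, 19.4 kHz, 21.8 kHz}.

2.5 kHz, 13.1 kHz, 19.4 kHz, 21.8 kHz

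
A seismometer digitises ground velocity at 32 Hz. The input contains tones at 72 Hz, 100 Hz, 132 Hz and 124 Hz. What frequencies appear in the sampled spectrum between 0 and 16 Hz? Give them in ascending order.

fs/2 = 16 Hz.
72 Hz mod fs = 8 Hz.
8 Hz ≤ fs/2 = 16 Hz, appears at 8 Hz.
100 Hz mod fs = 4 Hz.
4 Hz ≤ fs/2 = 16 Hz, appears at 4 Hz.
132 Hz mod fs = 4 Hz.
4 Hz ≤ fs/2 = 16 Hz, appears at 4 Hz.
124 Hz mod fs = 28 Hz.
28 Hz > fs/2 = 16 Hz, folds to fs − 28 Hz = 4 Hz.
Distinct values: {4 Hz, 8 Hz}.

4 Hz, 8 Hz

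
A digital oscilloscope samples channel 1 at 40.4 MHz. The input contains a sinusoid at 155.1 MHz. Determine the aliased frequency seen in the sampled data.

6.5 MHz

155.1 MHz mod fs = 33.9 MHz.
33.9 MHz > fs/2 = 20.2 MHz, folds to fs − 33.9 MHz = 6.5 MHz.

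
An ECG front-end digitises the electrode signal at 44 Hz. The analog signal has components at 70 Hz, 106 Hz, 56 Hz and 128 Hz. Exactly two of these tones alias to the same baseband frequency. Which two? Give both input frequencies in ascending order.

70 Hz, 106 Hz

fs/2 = 22 Hz.
70 Hz mod fs = 26 Hz.
26 Hz > fs/2 = 22 Hz, folds to fs − 26 Hz = 18 Hz.
106 Hz mod fs = 18 Hz.
18 Hz ≤ fs/2 = 22 Hz, appears at 18 Hz.
56 Hz mod fs = 12 Hz.
12 Hz ≤ fs/2 = 22 Hz, appears at 12 Hz.
128 Hz mod fs = 40 Hz.
40 Hz > fs/2 = 22 Hz, folds to fs − 40 Hz = 4 Hz.
70 Hz and 106 Hz both map to 18 Hz.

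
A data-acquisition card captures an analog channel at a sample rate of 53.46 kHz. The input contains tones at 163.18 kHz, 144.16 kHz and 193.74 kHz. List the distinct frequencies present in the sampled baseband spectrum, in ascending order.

fs/2 = 26.73 kHz.
163.18 kHz mod fs = 2.8 kHz.
2.8 kHz ≤ fs/2 = 26.73 kHz, appears at 2.8 kHz.
144.16 kHz mod fs = 37.24 kHz.
37.24 kHz > fs/2 = 26.73 kHz, folds to fs − 37.24 kHz = 16.22 kHz.
193.74 kHz mod fs = 33.36 kHz.
33.36 kHz > fs/2 = 26.73 kHz, folds to fs − 33.36 kHz = 20.1 kHz.
Distinct values: {2.8 kHz, 16.22 kHz, 20.1 kHz}.

2.8 kHz, 16.22 kHz, 20.1 kHz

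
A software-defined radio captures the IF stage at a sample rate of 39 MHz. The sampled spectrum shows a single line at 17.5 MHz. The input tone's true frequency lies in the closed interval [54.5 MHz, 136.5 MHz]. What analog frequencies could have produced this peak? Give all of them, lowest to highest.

Frequencies that alias to 17.5 MHz are k·fs ± 17.5 MHz for integer k ≥ 0.
k=0: 17.5 MHz.
k=1: 21.5 MHz, 56.5 MHz.
k=2: 60.5 MHz, 95.5 MHz.
k=3: 99.5 MHz, 134.5 MHz.
k=4: 138.5 MHz, 173.5 MHz.
Within [54.5 MHz, 136.5 MHz]: 56.5 MHz, 60.5 MHz, 95.5 MHz, 99.5 MHz, 134.5 MHz.

56.5 MHz, 60.5 MHz, 95.5 MHz, 99.5 MHz, 134.5 MHz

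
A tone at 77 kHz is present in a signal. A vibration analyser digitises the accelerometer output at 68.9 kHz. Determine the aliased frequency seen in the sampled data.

77 kHz mod fs = 8.1 kHz.
8.1 kHz ≤ fs/2 = 34.45 kHz, appears at 8.1 kHz.

8.1 kHz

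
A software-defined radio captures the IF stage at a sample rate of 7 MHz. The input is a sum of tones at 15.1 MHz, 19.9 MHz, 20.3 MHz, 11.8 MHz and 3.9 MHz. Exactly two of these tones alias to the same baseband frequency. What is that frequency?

fs/2 = 3.5 MHz.
15.1 MHz mod fs = 1.1 MHz.
1.1 MHz ≤ fs/2 = 3.5 MHz, appears at 1.1 MHz.
19.9 MHz mod fs = 5.9 MHz.
5.9 MHz > fs/2 = 3.5 MHz, folds to fs − 5.9 MHz = 1.1 MHz.
20.3 MHz mod fs = 6.3 MHz.
6.3 MHz > fs/2 = 3.5 MHz, folds to fs − 6.3 MHz = 0.7 MHz.
11.8 MHz mod fs = 4.8 MHz.
4.8 MHz > fs/2 = 3.5 MHz, folds to fs − 4.8 MHz = 2.2 MHz.
3.9 MHz > fs/2 = 3.5 MHz, folds to fs − 3.9 MHz = 3.1 MHz.
15.1 MHz and 19.9 MHz both map to 1.1 MHz.

1.1 MHz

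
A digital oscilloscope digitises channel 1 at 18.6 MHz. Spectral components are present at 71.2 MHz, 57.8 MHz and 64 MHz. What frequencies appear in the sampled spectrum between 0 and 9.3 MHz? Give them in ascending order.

2 MHz, 3.2 MHz, 8.2 MHz

fs/2 = 9.3 MHz.
71.2 MHz mod fs = 15.4 MHz.
15.4 MHz > fs/2 = 9.3 MHz, folds to fs − 15.4 MHz = 3.2 MHz.
57.8 MHz mod fs = 2 MHz.
2 MHz ≤ fs/2 = 9.3 MHz, appears at 2 MHz.
64 MHz mod fs = 8.2 MHz.
8.2 MHz ≤ fs/2 = 9.3 MHz, appears at 8.2 MHz.
Distinct values: {2 MHz, 3.2 MHz, 8.2 MHz}.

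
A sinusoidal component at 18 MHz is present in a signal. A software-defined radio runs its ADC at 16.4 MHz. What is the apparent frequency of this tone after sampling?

18 MHz mod fs = 1.6 MHz.
1.6 MHz ≤ fs/2 = 8.2 MHz, appears at 1.6 MHz.

1.6 MHz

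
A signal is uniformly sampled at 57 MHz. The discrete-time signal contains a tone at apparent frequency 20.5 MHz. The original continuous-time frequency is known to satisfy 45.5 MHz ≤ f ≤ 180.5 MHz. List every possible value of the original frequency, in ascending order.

Frequencies that alias to 20.5 MHz are k·fs ± 20.5 MHz for integer k ≥ 0.
k=0: 20.5 MHz.
k=1: 36.5 MHz, 77.5 MHz.
k=2: 93.5 MHz, 134.5 MHz.
k=3: 150.5 MHz, 191.5 MHz.
k=4: 207.5 MHz, 248.5 MHz.
Within [45.5 MHz, 180.5 MHz]: 77.5 MHz, 93.5 MHz, 134.5 MHz, 150.5 MHz.

77.5 MHz, 93.5 MHz, 134.5 MHz, 150.5 MHz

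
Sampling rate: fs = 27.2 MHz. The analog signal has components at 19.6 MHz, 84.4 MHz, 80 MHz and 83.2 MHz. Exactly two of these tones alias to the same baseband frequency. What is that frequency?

fs/2 = 13.6 MHz.
19.6 MHz > fs/2 = 13.6 MHz, folds to fs − 19.6 MHz = 7.6 MHz.
84.4 MHz mod fs = 2.8 MHz.
2.8 MHz ≤ fs/2 = 13.6 MHz, appears at 2.8 MHz.
80 MHz mod fs = 25.6 MHz.
25.6 MHz > fs/2 = 13.6 MHz, folds to fs − 25.6 MHz = 1.6 MHz.
83.2 MHz mod fs = 1.6 MHz.
1.6 MHz ≤ fs/2 = 13.6 MHz, appears at 1.6 MHz.
80 MHz and 83.2 MHz both map to 1.6 MHz.

1.6 MHz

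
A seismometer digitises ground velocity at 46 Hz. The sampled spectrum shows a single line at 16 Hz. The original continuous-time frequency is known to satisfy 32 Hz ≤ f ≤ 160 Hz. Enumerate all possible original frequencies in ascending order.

62 Hz, 76 Hz, 108 Hz, 122 Hz, 154 Hz

Frequencies that alias to 16 Hz are k·fs ± 16 Hz for integer k ≥ 0.
k=0: 16 Hz.
k=1: 30 Hz, 62 Hz.
k=2: 76 Hz, 108 Hz.
k=3: 122 Hz, 154 Hz.
k=4: 168 Hz, 200 Hz.
Within [32 Hz, 160 Hz]: 62 Hz, 76 Hz, 108 Hz, 122 Hz, 154 Hz.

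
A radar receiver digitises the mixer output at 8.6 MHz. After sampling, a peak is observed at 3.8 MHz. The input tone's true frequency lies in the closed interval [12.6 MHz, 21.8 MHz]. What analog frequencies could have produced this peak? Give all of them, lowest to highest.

Frequencies that alias to 3.8 MHz are k·fs ± 3.8 MHz for integer k ≥ 0.
k=0: 3.8 MHz.
k=1: 4.8 MHz, 12.4 MHz.
k=2: 13.4 MHz, 21 MHz.
k=3: 22 MHz, 29.6 MHz.
Within [12.6 MHz, 21.8 MHz]: 13.4 MHz, 21 MHz.

13.4 MHz, 21 MHz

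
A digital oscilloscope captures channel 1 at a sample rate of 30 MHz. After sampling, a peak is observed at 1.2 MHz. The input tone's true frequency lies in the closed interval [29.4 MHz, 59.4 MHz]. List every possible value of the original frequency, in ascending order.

31.2 MHz, 58.8 MHz

Frequencies that alias to 1.2 MHz are k·fs ± 1.2 MHz for integer k ≥ 0.
k=0: 1.2 MHz.
k=1: 28.8 MHz, 31.2 MHz.
k=2: 58.8 MHz, 61.2 MHz.
k=3: 88.8 MHz, 91.2 MHz.
Within [29.4 MHz, 59.4 MHz]: 31.2 MHz, 58.8 MHz.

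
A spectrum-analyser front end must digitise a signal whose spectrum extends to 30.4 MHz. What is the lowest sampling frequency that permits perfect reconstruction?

60.8 MHz

Nyquist rate = 2 × 30.4 MHz = 60.8 MHz.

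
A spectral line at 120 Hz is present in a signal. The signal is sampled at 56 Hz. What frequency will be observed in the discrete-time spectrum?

120 Hz mod fs = 8 Hz.
8 Hz ≤ fs/2 = 28 Hz, appears at 8 Hz.

8 Hz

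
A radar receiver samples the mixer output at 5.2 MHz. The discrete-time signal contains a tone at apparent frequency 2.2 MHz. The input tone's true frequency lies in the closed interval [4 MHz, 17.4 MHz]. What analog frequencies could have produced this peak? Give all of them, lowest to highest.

Frequencies that alias to 2.2 MHz are k·fs ± 2.2 MHz for integer k ≥ 0.
k=0: 2.2 MHz.
k=1: 3 MHz, 7.4 MHz.
k=2: 8.2 MHz, 12.6 MHz.
k=3: 13.4 MHz, 17.8 MHz.
k=4: 18.6 MHz, 23 MHz.
Within [4 MHz, 17.4 MHz]: 7.4 MHz, 8.2 MHz, 12.6 MHz, 13.4 MHz.

7.4 MHz, 8.2 MHz, 12.6 MHz, 13.4 MHz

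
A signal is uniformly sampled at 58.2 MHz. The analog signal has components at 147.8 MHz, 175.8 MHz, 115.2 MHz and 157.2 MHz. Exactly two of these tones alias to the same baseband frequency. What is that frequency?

1.2 MHz

fs/2 = 29.1 MHz.
147.8 MHz mod fs = 31.4 MHz.
31.4 MHz > fs/2 = 29.1 MHz, folds to fs − 31.4 MHz = 26.8 MHz.
175.8 MHz mod fs = 1.2 MHz.
1.2 MHz ≤ fs/2 = 29.1 MHz, appears at 1.2 MHz.
115.2 MHz mod fs = 57 MHz.
57 MHz > fs/2 = 29.1 MHz, folds to fs − 57 MHz = 1.2 MHz.
157.2 MHz mod fs = 40.8 MHz.
40.8 MHz > fs/2 = 29.1 MHz, folds to fs − 40.8 MHz = 17.4 MHz.
115.2 MHz and 175.8 MHz both map to 1.2 MHz.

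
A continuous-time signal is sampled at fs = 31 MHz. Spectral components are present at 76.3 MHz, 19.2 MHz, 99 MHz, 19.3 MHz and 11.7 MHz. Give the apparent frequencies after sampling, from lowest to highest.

6 MHz, 11.7 MHz, 11.8 MHz, 14.3 MHz

fs/2 = 15.5 MHz.
76.3 MHz mod fs = 14.3 MHz.
14.3 MHz ≤ fs/2 = 15.5 MHz, appears at 14.3 MHz.
19.2 MHz > fs/2 = 15.5 MHz, folds to fs − 19.2 MHz = 11.8 MHz.
99 MHz mod fs = 6 MHz.
6 MHz ≤ fs/2 = 15.5 MHz, appears at 6 MHz.
19.3 MHz > fs/2 = 15.5 MHz, folds to fs − 19.3 MHz = 11.7 MHz.
11.7 MHz ≤ fs/2 = 15.5 MHz, passes unchanged.
Distinct values: {6 MHz, 11.7 MHz, 11.8 MHz, 14.3 MHz}.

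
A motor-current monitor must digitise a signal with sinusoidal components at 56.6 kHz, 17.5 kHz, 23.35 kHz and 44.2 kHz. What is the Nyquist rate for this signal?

Highest-frequency component: 56.6 kHz.
Nyquist rate = 2 × 56.6 kHz = 113.2 kHz.

113.2 kHz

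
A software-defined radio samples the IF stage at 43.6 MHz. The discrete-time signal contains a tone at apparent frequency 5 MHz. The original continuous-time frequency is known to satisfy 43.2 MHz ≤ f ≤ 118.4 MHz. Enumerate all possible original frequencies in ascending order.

Frequencies that alias to 5 MHz are k·fs ± 5 MHz for integer k ≥ 0.
k=0: 5 MHz.
k=1: 38.6 MHz, 48.6 MHz.
k=2: 82.2 MHz, 92.2 MHz.
k=3: 125.8 MHz, 135.8 MHz.
Within [43.2 MHz, 118.4 MHz]: 48.6 MHz, 82.2 MHz, 92.2 MHz.

48.6 MHz, 82.2 MHz, 92.2 MHz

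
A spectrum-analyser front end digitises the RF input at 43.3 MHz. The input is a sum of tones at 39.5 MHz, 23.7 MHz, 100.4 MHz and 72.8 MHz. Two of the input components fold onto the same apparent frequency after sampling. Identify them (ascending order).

fs/2 = 21.65 MHz.
39.5 MHz > fs/2 = 21.65 MHz, folds to fs − 39.5 MHz = 3.8 MHz.
23.7 MHz > fs/2 = 21.65 MHz, folds to fs − 23.7 MHz = 19.6 MHz.
100.4 MHz mod fs = 13.8 MHz.
13.8 MHz ≤ fs/2 = 21.65 MHz, appears at 13.8 MHz.
72.8 MHz mod fs = 29.5 MHz.
29.5 MHz > fs/2 = 21.65 MHz, folds to fs − 29.5 MHz = 13.8 MHz.
72.8 MHz and 100.4 MHz both map to 13.8 MHz.

72.8 MHz, 100.4 MHz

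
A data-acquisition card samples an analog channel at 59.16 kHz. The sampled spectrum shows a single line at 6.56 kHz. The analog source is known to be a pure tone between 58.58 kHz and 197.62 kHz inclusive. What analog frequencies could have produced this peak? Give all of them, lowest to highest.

65.72 kHz, 111.76 kHz, 124.88 kHz, 170.92 kHz, 184.04 kHz

Frequencies that alias to 6.56 kHz are k·fs ± 6.56 kHz for integer k ≥ 0.
k=0: 6.56 kHz.
k=1: 52.6 kHz, 65.72 kHz.
k=2: 111.76 kHz, 124.88 kHz.
k=3: 170.92 kHz, 184.04 kHz.
k=4: 230.08 kHz, 243.2 kHz.
Within [58.58 kHz, 197.62 kHz]: 65.72 kHz, 111.76 kHz, 124.88 kHz, 170.92 kHz, 184.04 kHz.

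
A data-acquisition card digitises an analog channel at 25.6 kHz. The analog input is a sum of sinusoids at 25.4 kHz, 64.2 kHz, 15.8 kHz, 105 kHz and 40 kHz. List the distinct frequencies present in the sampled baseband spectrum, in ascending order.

0.2 kHz, 2.6 kHz, 9.8 kHz, 11.2 kHz, 12.6 kHz

fs/2 = 12.8 kHz.
25.4 kHz > fs/2 = 12.8 kHz, folds to fs − 25.4 kHz = 0.2 kHz.
64.2 kHz mod fs = 13 kHz.
13 kHz > fs/2 = 12.8 kHz, folds to fs − 13 kHz = 12.6 kHz.
15.8 kHz > fs/2 = 12.8 kHz, folds to fs − 15.8 kHz = 9.8 kHz.
105 kHz mod fs = 2.6 kHz.
2.6 kHz ≤ fs/2 = 12.8 kHz, appears at 2.6 kHz.
40 kHz mod fs = 14.4 kHz.
14.4 kHz > fs/2 = 12.8 kHz, folds to fs − 14.4 kHz = 11.2 kHz.
Distinct values: {0.2 kHz, 2.6 kHz, 9.8 kHz, 11.2 kHz, 12.6 kHz}.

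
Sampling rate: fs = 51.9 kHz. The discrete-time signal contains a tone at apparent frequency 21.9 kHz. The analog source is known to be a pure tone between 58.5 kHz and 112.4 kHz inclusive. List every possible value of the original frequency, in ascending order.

Frequencies that alias to 21.9 kHz are k·fs ± 21.9 kHz for integer k ≥ 0.
k=0: 21.9 kHz.
k=1: 30 kHz, 73.8 kHz.
k=2: 81.9 kHz, 125.7 kHz.
k=3: 133.8 kHz, 177.6 kHz.
Within [58.5 kHz, 112.4 kHz]: 73.8 kHz, 81.9 kHz.

73.8 kHz, 81.9 kHz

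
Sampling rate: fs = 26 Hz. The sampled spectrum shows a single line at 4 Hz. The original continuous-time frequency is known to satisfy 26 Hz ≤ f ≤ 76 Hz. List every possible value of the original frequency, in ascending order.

Frequencies that alias to 4 Hz are k·fs ± 4 Hz for integer k ≥ 0.
k=0: 4 Hz.
k=1: 22 Hz, 30 Hz.
k=2: 48 Hz, 56 Hz.
k=3: 74 Hz, 82 Hz.
k=4: 100 Hz, 108 Hz.
Within [26 Hz, 76 Hz]: 30 Hz, 48 Hz, 56 Hz, 74 Hz.

30 Hz, 48 Hz, 56 Hz, 74 Hz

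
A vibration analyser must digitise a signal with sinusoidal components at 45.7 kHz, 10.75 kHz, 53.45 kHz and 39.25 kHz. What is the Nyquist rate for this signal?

Highest-frequency component: 53.45 kHz.
Nyquist rate = 2 × 53.45 kHz = 106.9 kHz.

106.9 kHz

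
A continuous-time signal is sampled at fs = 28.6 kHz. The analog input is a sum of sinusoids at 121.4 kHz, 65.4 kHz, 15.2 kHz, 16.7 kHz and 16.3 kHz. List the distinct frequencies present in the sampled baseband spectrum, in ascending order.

fs/2 = 14.3 kHz.
121.4 kHz mod fs = 7 kHz.
7 kHz ≤ fs/2 = 14.3 kHz, appears at 7 kHz.
65.4 kHz mod fs = 8.2 kHz.
8.2 kHz ≤ fs/2 = 14.3 kHz, appears at 8.2 kHz.
15.2 kHz > fs/2 = 14.3 kHz, folds to fs − 15.2 kHz = 13.4 kHz.
16.7 kHz > fs/2 = 14.3 kHz, folds to fs − 16.7 kHz = 11.9 kHz.
16.3 kHz > fs/2 = 14.3 kHz, folds to fs − 16.3 kHz = 12.3 kHz.
Distinct values: {7 kHz, 8.2 kHz, 11.9 kHz, 12.3 kHz, 13.4 kHz}.

7 kHz, 8.2 kHz, 11.9 kHz, 12.3 kHz, 13.4 kHz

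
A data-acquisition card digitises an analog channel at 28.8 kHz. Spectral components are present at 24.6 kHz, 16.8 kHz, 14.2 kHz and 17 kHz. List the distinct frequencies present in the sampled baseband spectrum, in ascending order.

fs/2 = 14.4 kHz.
24.6 kHz > fs/2 = 14.4 kHz, folds to fs − 24.6 kHz = 4.2 kHz.
16.8 kHz > fs/2 = 14.4 kHz, folds to fs − 16.8 kHz = 12 kHz.
14.2 kHz ≤ fs/2 = 14.4 kHz, passes unchanged.
17 kHz > fs/2 = 14.4 kHz, folds to fs − 17 kHz = 11.8 kHz.
Distinct values: {4.2 kHz, 11.8 kHz, 12 kHz, 14.2 kHz}.

4.2 kHz, 11.8 kHz, 12 kHz, 14.2 kHz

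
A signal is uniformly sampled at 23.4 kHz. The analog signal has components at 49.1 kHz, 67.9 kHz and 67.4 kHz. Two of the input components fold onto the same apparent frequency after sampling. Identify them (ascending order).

49.1 kHz, 67.9 kHz

fs/2 = 11.7 kHz.
49.1 kHz mod fs = 2.3 kHz.
2.3 kHz ≤ fs/2 = 11.7 kHz, appears at 2.3 kHz.
67.9 kHz mod fs = 21.1 kHz.
21.1 kHz > fs/2 = 11.7 kHz, folds to fs − 21.1 kHz = 2.3 kHz.
67.4 kHz mod fs = 20.6 kHz.
20.6 kHz > fs/2 = 11.7 kHz, folds to fs − 20.6 kHz = 2.8 kHz.
49.1 kHz and 67.9 kHz both map to 2.3 kHz.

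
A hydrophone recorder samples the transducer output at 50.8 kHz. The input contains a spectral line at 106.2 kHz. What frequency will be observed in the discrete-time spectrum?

4.6 kHz

106.2 kHz mod fs = 4.6 kHz.
4.6 kHz ≤ fs/2 = 25.4 kHz, appears at 4.6 kHz.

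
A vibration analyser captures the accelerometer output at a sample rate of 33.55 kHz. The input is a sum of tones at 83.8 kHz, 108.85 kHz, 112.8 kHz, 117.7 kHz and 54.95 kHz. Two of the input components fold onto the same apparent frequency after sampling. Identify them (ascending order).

fs/2 = 16.775 kHz.
83.8 kHz mod fs = 16.7 kHz.
16.7 kHz ≤ fs/2 = 16.775 kHz, appears at 16.7 kHz.
108.85 kHz mod fs = 8.2 kHz.
8.2 kHz ≤ fs/2 = 16.775 kHz, appears at 8.2 kHz.
112.8 kHz mod fs = 12.15 kHz.
12.15 kHz ≤ fs/2 = 16.775 kHz, appears at 12.15 kHz.
117.7 kHz mod fs = 17.05 kHz.
17.05 kHz > fs/2 = 16.775 kHz, folds to fs − 17.05 kHz = 16.5 kHz.
54.95 kHz mod fs = 21.4 kHz.
21.4 kHz > fs/2 = 16.775 kHz, folds to fs − 21.4 kHz = 12.15 kHz.
54.95 kHz and 112.8 kHz both map to 12.15 kHz.

54.95 kHz, 112.8 kHz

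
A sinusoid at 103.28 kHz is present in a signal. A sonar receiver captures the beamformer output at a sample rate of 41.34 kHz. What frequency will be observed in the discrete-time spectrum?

103.28 kHz mod fs = 20.6 kHz.
20.6 kHz ≤ fs/2 = 20.67 kHz, appears at 20.6 kHz.

20.6 kHz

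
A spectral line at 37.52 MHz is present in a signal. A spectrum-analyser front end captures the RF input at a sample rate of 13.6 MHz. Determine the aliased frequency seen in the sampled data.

3.28 MHz

37.52 MHz mod fs = 10.32 MHz.
10.32 MHz > fs/2 = 6.8 MHz, folds to fs − 10.32 MHz = 3.28 MHz.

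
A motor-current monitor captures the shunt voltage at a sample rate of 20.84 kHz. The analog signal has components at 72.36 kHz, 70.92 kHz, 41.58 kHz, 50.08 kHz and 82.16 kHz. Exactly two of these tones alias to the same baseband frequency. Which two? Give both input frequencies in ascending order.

fs/2 = 10.42 kHz.
72.36 kHz mod fs = 9.84 kHz.
9.84 kHz ≤ fs/2 = 10.42 kHz, appears at 9.84 kHz.
70.92 kHz mod fs = 8.4 kHz.
8.4 kHz ≤ fs/2 = 10.42 kHz, appears at 8.4 kHz.
41.58 kHz mod fs = 20.74 kHz.
20.74 kHz > fs/2 = 10.42 kHz, folds to fs − 20.74 kHz = 0.1 kHz.
50.08 kHz mod fs = 8.4 kHz.
8.4 kHz ≤ fs/2 = 10.42 kHz, appears at 8.4 kHz.
82.16 kHz mod fs = 19.64 kHz.
19.64 kHz > fs/2 = 10.42 kHz, folds to fs − 19.64 kHz = 1.2 kHz.
50.08 kHz and 70.92 kHz both map to 8.4 kHz.

50.08 kHz, 70.92 kHz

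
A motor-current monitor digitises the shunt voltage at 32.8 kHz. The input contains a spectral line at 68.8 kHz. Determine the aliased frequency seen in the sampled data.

3.2 kHz

68.8 kHz mod fs = 3.2 kHz.
3.2 kHz ≤ fs/2 = 16.4 kHz, appears at 3.2 kHz.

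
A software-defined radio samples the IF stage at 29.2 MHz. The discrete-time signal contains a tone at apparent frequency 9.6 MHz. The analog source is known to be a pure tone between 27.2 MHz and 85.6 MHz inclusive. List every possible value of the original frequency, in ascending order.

Frequencies that alias to 9.6 MHz are k·fs ± 9.6 MHz for integer k ≥ 0.
k=0: 9.6 MHz.
k=1: 19.6 MHz, 38.8 MHz.
k=2: 48.8 MHz, 68 MHz.
k=3: 78 MHz, 97.2 MHz.
k=4: 107.2 MHz, 126.4 MHz.
Within [27.2 MHz, 85.6 MHz]: 38.8 MHz, 48.8 MHz, 68 MHz, 78 MHz.

38.8 MHz, 48.8 MHz, 68 MHz, 78 MHz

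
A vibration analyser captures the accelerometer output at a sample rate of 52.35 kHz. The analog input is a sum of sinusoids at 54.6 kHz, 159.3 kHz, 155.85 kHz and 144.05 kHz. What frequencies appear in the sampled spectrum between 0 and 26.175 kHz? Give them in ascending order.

1.2 kHz, 2.25 kHz, 13 kHz

fs/2 = 26.175 kHz.
54.6 kHz mod fs = 2.25 kHz.
2.25 kHz ≤ fs/2 = 26.175 kHz, appears at 2.25 kHz.
159.3 kHz mod fs = 2.25 kHz.
2.25 kHz ≤ fs/2 = 26.175 kHz, appears at 2.25 kHz.
155.85 kHz mod fs = 51.15 kHz.
51.15 kHz > fs/2 = 26.175 kHz, folds to fs − 51.15 kHz = 1.2 kHz.
144.05 kHz mod fs = 39.35 kHz.
39.35 kHz > fs/2 = 26.175 kHz, folds to fs − 39.35 kHz = 13 kHz.
Distinct values: {1.2 kHz, 2.25 kHz, 13 kHz}.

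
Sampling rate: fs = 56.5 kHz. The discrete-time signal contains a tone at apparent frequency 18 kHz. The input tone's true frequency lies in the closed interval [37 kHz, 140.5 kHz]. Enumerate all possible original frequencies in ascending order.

38.5 kHz, 74.5 kHz, 95 kHz, 131 kHz

Frequencies that alias to 18 kHz are k·fs ± 18 kHz for integer k ≥ 0.
k=0: 18 kHz.
k=1: 38.5 kHz, 74.5 kHz.
k=2: 95 kHz, 131 kHz.
k=3: 151.5 kHz, 187.5 kHz.
Within [37 kHz, 140.5 kHz]: 38.5 kHz, 74.5 kHz, 95 kHz, 131 kHz.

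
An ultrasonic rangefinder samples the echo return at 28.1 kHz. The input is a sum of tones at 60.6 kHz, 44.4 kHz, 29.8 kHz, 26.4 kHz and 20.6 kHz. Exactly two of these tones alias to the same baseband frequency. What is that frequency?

fs/2 = 14.05 kHz.
60.6 kHz mod fs = 4.4 kHz.
4.4 kHz ≤ fs/2 = 14.05 kHz, appears at 4.4 kHz.
44.4 kHz mod fs = 16.3 kHz.
16.3 kHz > fs/2 = 14.05 kHz, folds to fs − 16.3 kHz = 11.8 kHz.
29.8 kHz mod fs = 1.7 kHz.
1.7 kHz ≤ fs/2 = 14.05 kHz, appears at 1.7 kHz.
26.4 kHz > fs/2 = 14.05 kHz, folds to fs − 26.4 kHz = 1.7 kHz.
20.6 kHz > fs/2 = 14.05 kHz, folds to fs − 20.6 kHz = 7.5 kHz.
26.4 kHz and 29.8 kHz both map to 1.7 kHz.

1.7 kHz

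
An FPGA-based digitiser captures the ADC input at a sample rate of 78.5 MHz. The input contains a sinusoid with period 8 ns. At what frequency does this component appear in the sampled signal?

T = 8 ns → f = 1/T = 125 MHz.
125 MHz mod fs = 46.5 MHz.
46.5 MHz > fs/2 = 39.25 MHz, folds to fs − 46.5 MHz = 32 MHz.

32 MHz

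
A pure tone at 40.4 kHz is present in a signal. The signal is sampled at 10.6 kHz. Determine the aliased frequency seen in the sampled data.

40.4 kHz mod fs = 8.6 kHz.
8.6 kHz > fs/2 = 5.3 kHz, folds to fs − 8.6 kHz = 2 kHz.

2 kHz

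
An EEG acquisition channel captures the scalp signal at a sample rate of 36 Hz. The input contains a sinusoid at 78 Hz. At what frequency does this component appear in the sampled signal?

78 Hz mod fs = 6 Hz.
6 Hz ≤ fs/2 = 18 Hz, appears at 6 Hz.

6 Hz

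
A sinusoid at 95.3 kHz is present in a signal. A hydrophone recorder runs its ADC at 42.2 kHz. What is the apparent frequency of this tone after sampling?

95.3 kHz mod fs = 10.9 kHz.
10.9 kHz ≤ fs/2 = 21.1 kHz, appears at 10.9 kHz.

10.9 kHz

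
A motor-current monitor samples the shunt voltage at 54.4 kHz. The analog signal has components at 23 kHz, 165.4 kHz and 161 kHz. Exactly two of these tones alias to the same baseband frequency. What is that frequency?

fs/2 = 27.2 kHz.
23 kHz ≤ fs/2 = 27.2 kHz, passes unchanged.
165.4 kHz mod fs = 2.2 kHz.
2.2 kHz ≤ fs/2 = 27.2 kHz, appears at 2.2 kHz.
161 kHz mod fs = 52.2 kHz.
52.2 kHz > fs/2 = 27.2 kHz, folds to fs − 52.2 kHz = 2.2 kHz.
161 kHz and 165.4 kHz both map to 2.2 kHz.

2.2 kHz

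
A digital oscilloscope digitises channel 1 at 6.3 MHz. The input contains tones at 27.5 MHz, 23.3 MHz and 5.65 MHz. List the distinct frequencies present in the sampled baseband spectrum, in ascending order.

fs/2 = 3.15 MHz.
27.5 MHz mod fs = 2.3 MHz.
2.3 MHz ≤ fs/2 = 3.15 MHz, appears at 2.3 MHz.
23.3 MHz mod fs = 4.4 MHz.
4.4 MHz > fs/2 = 3.15 MHz, folds to fs − 4.4 MHz = 1.9 MHz.
5.65 MHz > fs/2 = 3.15 MHz, folds to fs − 5.65 MHz = 0.65 MHz.
Distinct values: {0.65 MHz, 1.9 MHz, 2.3 MHz}.

0.65 MHz, 1.9 MHz, 2.3 MHz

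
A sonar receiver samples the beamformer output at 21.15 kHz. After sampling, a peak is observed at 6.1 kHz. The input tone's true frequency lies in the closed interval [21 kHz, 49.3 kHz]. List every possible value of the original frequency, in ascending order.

Frequencies that alias to 6.1 kHz are k·fs ± 6.1 kHz for integer k ≥ 0.
k=0: 6.1 kHz.
k=1: 15.05 kHz, 27.25 kHz.
k=2: 36.2 kHz, 48.4 kHz.
k=3: 57.35 kHz, 69.55 kHz.
Within [21 kHz, 49.3 kHz]: 27.25 kHz, 36.2 kHz, 48.4 kHz.

27.25 kHz, 36.2 kHz, 48.4 kHz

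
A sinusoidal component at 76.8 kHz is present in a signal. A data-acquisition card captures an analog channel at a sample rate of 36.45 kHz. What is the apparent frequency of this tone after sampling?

3.9 kHz

76.8 kHz mod fs = 3.9 kHz.
3.9 kHz ≤ fs/2 = 18.225 kHz, appears at 3.9 kHz.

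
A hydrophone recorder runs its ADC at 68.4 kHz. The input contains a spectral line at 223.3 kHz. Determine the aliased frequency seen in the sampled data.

223.3 kHz mod fs = 18.1 kHz.
18.1 kHz ≤ fs/2 = 34.2 kHz, appears at 18.1 kHz.

18.1 kHz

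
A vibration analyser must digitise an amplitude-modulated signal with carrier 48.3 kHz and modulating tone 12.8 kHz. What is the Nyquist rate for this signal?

AM sidebands sit at fc ± fm = 35.5 kHz and 61.1 kHz.
Highest-frequency component: 61.1 kHz.
Nyquist rate = 2 × 61.1 kHz = 122.2 kHz.

122.2 kHz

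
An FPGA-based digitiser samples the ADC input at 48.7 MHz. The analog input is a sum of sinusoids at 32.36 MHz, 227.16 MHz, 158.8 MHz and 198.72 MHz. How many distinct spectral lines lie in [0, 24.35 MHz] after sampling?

fs/2 = 24.35 MHz.
32.36 MHz > fs/2 = 24.35 MHz, folds to fs − 32.36 MHz = 16.34 MHz.
227.16 MHz mod fs = 32.36 MHz.
32.36 MHz > fs/2 = 24.35 MHz, folds to fs − 32.36 MHz = 16.34 MHz.
158.8 MHz mod fs = 12.7 MHz.
12.7 MHz ≤ fs/2 = 24.35 MHz, appears at 12.7 MHz.
198.72 MHz mod fs = 3.92 MHz.
3.92 MHz ≤ fs/2 = 24.35 MHz, appears at 3.92 MHz.
Distinct values: {3.92 MHz, 12.7 MHz, 16.34 MHz} → 3.

3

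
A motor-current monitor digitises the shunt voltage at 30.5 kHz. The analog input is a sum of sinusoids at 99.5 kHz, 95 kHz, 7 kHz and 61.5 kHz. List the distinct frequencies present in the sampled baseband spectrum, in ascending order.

0.5 kHz, 3.5 kHz, 7 kHz, 8 kHz

fs/2 = 15.25 kHz.
99.5 kHz mod fs = 8 kHz.
8 kHz ≤ fs/2 = 15.25 kHz, appears at 8 kHz.
95 kHz mod fs = 3.5 kHz.
3.5 kHz ≤ fs/2 = 15.25 kHz, appears at 3.5 kHz.
7 kHz ≤ fs/2 = 15.25 kHz, passes unchanged.
61.5 kHz mod fs = 0.5 kHz.
0.5 kHz ≤ fs/2 = 15.25 kHz, appears at 0.5 kHz.
Distinct values: {0.5 kHz, 3.5 kHz, 7 kHz, 8 kHz}.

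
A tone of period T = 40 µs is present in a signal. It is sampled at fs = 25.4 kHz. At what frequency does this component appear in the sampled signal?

T = 40 µs → f = 1/T = 25 kHz.
25 kHz > fs/2 = 12.7 kHz, folds to fs − 25 kHz = 0.4 kHz.

0.4 kHz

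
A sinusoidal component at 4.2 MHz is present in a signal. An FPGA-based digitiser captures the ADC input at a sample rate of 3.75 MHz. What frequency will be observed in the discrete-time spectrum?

0.45 MHz

4.2 MHz mod fs = 0.45 MHz.
0.45 MHz ≤ fs/2 = 1.875 MHz, appears at 0.45 MHz.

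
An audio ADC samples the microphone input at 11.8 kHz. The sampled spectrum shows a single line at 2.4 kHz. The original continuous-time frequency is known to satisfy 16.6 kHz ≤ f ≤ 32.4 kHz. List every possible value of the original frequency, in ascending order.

21.2 kHz, 26 kHz

Frequencies that alias to 2.4 kHz are k·fs ± 2.4 kHz for integer k ≥ 0.
k=0: 2.4 kHz.
k=1: 9.4 kHz, 14.2 kHz.
k=2: 21.2 kHz, 26 kHz.
k=3: 33 kHz, 37.8 kHz.
Within [16.6 kHz, 32.4 kHz]: 21.2 kHz, 26 kHz.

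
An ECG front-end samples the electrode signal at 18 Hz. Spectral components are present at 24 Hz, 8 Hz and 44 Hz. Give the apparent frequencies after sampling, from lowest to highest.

fs/2 = 9 Hz.
24 Hz mod fs = 6 Hz.
6 Hz ≤ fs/2 = 9 Hz, appears at 6 Hz.
8 Hz ≤ fs/2 = 9 Hz, passes unchanged.
44 Hz mod fs = 8 Hz.
8 Hz ≤ fs/2 = 9 Hz, appears at 8 Hz.
Distinct values: {6 Hz, 8 Hz}.

6 Hz, 8 Hz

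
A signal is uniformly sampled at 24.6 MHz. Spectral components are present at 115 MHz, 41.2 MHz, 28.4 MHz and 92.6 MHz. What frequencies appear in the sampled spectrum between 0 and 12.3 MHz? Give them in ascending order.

fs/2 = 12.3 MHz.
115 MHz mod fs = 16.6 MHz.
16.6 MHz > fs/2 = 12.3 MHz, folds to fs − 16.6 MHz = 8 MHz.
41.2 MHz mod fs = 16.6 MHz.
16.6 MHz > fs/2 = 12.3 MHz, folds to fs − 16.6 MHz = 8 MHz.
28.4 MHz mod fs = 3.8 MHz.
3.8 MHz ≤ fs/2 = 12.3 MHz, appears at 3.8 MHz.
92.6 MHz mod fs = 18.8 MHz.
18.8 MHz > fs/2 = 12.3 MHz, folds to fs − 18.8 MHz = 5.8 MHz.
Distinct values: {3.8 MHz, 5.8 MHz, 8 MHz}.

3.8 MHz, 5.8 MHz, 8 MHz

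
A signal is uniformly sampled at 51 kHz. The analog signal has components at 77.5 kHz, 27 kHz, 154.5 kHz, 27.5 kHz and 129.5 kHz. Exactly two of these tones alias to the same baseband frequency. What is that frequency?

23.5 kHz

fs/2 = 25.5 kHz.
77.5 kHz mod fs = 26.5 kHz.
26.5 kHz > fs/2 = 25.5 kHz, folds to fs − 26.5 kHz = 24.5 kHz.
27 kHz > fs/2 = 25.5 kHz, folds to fs − 27 kHz = 24 kHz.
154.5 kHz mod fs = 1.5 kHz.
1.5 kHz ≤ fs/2 = 25.5 kHz, appears at 1.5 kHz.
27.5 kHz > fs/2 = 25.5 kHz, folds to fs − 27.5 kHz = 23.5 kHz.
129.5 kHz mod fs = 27.5 kHz.
27.5 kHz > fs/2 = 25.5 kHz, folds to fs − 27.5 kHz = 23.5 kHz.
27.5 kHz and 129.5 kHz both map to 23.5 kHz.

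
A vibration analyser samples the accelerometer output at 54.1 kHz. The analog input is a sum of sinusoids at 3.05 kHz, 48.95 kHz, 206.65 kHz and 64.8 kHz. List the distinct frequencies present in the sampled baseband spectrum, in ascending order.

3.05 kHz, 5.15 kHz, 9.75 kHz, 10.7 kHz

fs/2 = 27.05 kHz.
3.05 kHz ≤ fs/2 = 27.05 kHz, passes unchanged.
48.95 kHz > fs/2 = 27.05 kHz, folds to fs − 48.95 kHz = 5.15 kHz.
206.65 kHz mod fs = 44.35 kHz.
44.35 kHz > fs/2 = 27.05 kHz, folds to fs − 44.35 kHz = 9.75 kHz.
64.8 kHz mod fs = 10.7 kHz.
10.7 kHz ≤ fs/2 = 27.05 kHz, appears at 10.7 kHz.
Distinct values: {3.05 kHz, 5.15 kHz, 9.75 kHz, 10.7 kHz}.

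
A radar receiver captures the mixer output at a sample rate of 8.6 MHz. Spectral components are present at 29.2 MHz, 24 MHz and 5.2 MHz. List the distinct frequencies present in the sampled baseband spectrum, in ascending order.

1.8 MHz, 3.4 MHz

fs/2 = 4.3 MHz.
29.2 MHz mod fs = 3.4 MHz.
3.4 MHz ≤ fs/2 = 4.3 MHz, appears at 3.4 MHz.
24 MHz mod fs = 6.8 MHz.
6.8 MHz > fs/2 = 4.3 MHz, folds to fs − 6.8 MHz = 1.8 MHz.
5.2 MHz > fs/2 = 4.3 MHz, folds to fs − 5.2 MHz = 3.4 MHz.
Distinct values: {1.8 MHz, 3.4 MHz}.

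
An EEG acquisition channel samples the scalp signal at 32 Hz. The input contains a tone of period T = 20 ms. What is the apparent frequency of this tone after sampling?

14 Hz

T = 20 ms → f = 1/T = 50 Hz.
50 Hz mod fs = 18 Hz.
18 Hz > fs/2 = 16 Hz, folds to fs − 18 Hz = 14 Hz.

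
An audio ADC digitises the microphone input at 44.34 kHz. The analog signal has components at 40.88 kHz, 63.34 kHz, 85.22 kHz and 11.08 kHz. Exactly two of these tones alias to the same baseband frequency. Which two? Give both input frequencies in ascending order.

fs/2 = 22.17 kHz.
40.88 kHz > fs/2 = 22.17 kHz, folds to fs − 40.88 kHz = 3.46 kHz.
63.34 kHz mod fs = 19 kHz.
19 kHz ≤ fs/2 = 22.17 kHz, appears at 19 kHz.
85.22 kHz mod fs = 40.88 kHz.
40.88 kHz > fs/2 = 22.17 kHz, folds to fs − 40.88 kHz = 3.46 kHz.
11.08 kHz ≤ fs/2 = 22.17 kHz, passes unchanged.
40.88 kHz and 85.22 kHz both map to 3.46 kHz.

40.88 kHz, 85.22 kHz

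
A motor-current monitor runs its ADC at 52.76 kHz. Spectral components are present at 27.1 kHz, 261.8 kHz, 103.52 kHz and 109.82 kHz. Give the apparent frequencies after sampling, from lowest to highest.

fs/2 = 26.38 kHz.
27.1 kHz > fs/2 = 26.38 kHz, folds to fs − 27.1 kHz = 25.66 kHz.
261.8 kHz mod fs = 50.76 kHz.
50.76 kHz > fs/2 = 26.38 kHz, folds to fs − 50.76 kHz = 2 kHz.
103.52 kHz mod fs = 50.76 kHz.
50.76 kHz > fs/2 = 26.38 kHz, folds to fs − 50.76 kHz = 2 kHz.
109.82 kHz mod fs = 4.3 kHz.
4.3 kHz ≤ fs/2 = 26.38 kHz, appears at 4.3 kHz.
Distinct values: {2 kHz, 4.3 kHz, 25.66 kHz}.

2 kHz, 4.3 kHz, 25.66 kHz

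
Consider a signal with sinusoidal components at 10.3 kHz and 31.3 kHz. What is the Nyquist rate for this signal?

Highest-frequency component: 31.3 kHz.
Nyquist rate = 2 × 31.3 kHz = 62.6 kHz.

62.6 kHz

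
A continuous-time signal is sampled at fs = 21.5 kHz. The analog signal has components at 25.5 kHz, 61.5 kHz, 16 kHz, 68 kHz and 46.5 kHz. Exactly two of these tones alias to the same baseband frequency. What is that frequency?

fs/2 = 10.75 kHz.
25.5 kHz mod fs = 4 kHz.
4 kHz ≤ fs/2 = 10.75 kHz, appears at 4 kHz.
61.5 kHz mod fs = 18.5 kHz.
18.5 kHz > fs/2 = 10.75 kHz, folds to fs − 18.5 kHz = 3 kHz.
16 kHz > fs/2 = 10.75 kHz, folds to fs − 16 kHz = 5.5 kHz.
68 kHz mod fs = 3.5 kHz.
3.5 kHz ≤ fs/2 = 10.75 kHz, appears at 3.5 kHz.
46.5 kHz mod fs = 3.5 kHz.
3.5 kHz ≤ fs/2 = 10.75 kHz, appears at 3.5 kHz.
46.5 kHz and 68 kHz both map to 3.5 kHz.

3.5 kHz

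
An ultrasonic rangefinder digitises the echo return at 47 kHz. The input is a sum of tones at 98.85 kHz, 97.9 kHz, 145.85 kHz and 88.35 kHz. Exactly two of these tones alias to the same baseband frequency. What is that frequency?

fs/2 = 23.5 kHz.
98.85 kHz mod fs = 4.85 kHz.
4.85 kHz ≤ fs/2 = 23.5 kHz, appears at 4.85 kHz.
97.9 kHz mod fs = 3.9 kHz.
3.9 kHz ≤ fs/2 = 23.5 kHz, appears at 3.9 kHz.
145.85 kHz mod fs = 4.85 kHz.
4.85 kHz ≤ fs/2 = 23.5 kHz, appears at 4.85 kHz.
88.35 kHz mod fs = 41.35 kHz.
41.35 kHz > fs/2 = 23.5 kHz, folds to fs − 41.35 kHz = 5.65 kHz.
98.85 kHz and 145.85 kHz both map to 4.85 kHz.

4.85 kHz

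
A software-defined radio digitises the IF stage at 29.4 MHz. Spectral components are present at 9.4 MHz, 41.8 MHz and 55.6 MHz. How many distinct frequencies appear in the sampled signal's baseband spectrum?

fs/2 = 14.7 MHz.
9.4 MHz ≤ fs/2 = 14.7 MHz, passes unchanged.
41.8 MHz mod fs = 12.4 MHz.
12.4 MHz ≤ fs/2 = 14.7 MHz, appears at 12.4 MHz.
55.6 MHz mod fs = 26.2 MHz.
26.2 MHz > fs/2 = 14.7 MHz, folds to fs − 26.2 MHz = 3.2 MHz.
Distinct values: {3.2 MHz, 9.4 MHz, 12.4 MHz} → 3.

3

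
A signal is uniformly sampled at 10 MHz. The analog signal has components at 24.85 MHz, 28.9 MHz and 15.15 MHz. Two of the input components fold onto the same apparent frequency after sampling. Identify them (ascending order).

fs/2 = 5 MHz.
24.85 MHz mod fs = 4.85 MHz.
4.85 MHz ≤ fs/2 = 5 MHz, appears at 4.85 MHz.
28.9 MHz mod fs = 8.9 MHz.
8.9 MHz > fs/2 = 5 MHz, folds to fs − 8.9 MHz = 1.1 MHz.
15.15 MHz mod fs = 5.15 MHz.
5.15 MHz > fs/2 = 5 MHz, folds to fs − 5.15 MHz = 4.85 MHz.
15.15 MHz and 24.85 MHz both map to 4.85 MHz.

15.15 MHz, 24.85 MHz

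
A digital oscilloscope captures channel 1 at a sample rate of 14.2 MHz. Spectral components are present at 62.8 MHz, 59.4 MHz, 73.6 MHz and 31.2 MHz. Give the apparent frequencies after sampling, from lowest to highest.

fs/2 = 7.1 MHz.
62.8 MHz mod fs = 6 MHz.
6 MHz ≤ fs/2 = 7.1 MHz, appears at 6 MHz.
59.4 MHz mod fs = 2.6 MHz.
2.6 MHz ≤ fs/2 = 7.1 MHz, appears at 2.6 MHz.
73.6 MHz mod fs = 2.6 MHz.
2.6 MHz ≤ fs/2 = 7.1 MHz, appears at 2.6 MHz.
31.2 MHz mod fs = 2.8 MHz.
2.8 MHz ≤ fs/2 = 7.1 MHz, appears at 2.8 MHz.
Distinct values: {2.6 MHz, 2.8 MHz, 6 MHz}.

2.6 MHz, 2.8 MHz, 6 MHz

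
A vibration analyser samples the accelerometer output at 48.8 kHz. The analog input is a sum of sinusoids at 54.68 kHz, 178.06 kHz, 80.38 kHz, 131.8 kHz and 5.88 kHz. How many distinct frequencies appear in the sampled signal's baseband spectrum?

fs/2 = 24.4 kHz.
54.68 kHz mod fs = 5.88 kHz.
5.88 kHz ≤ fs/2 = 24.4 kHz, appears at 5.88 kHz.
178.06 kHz mod fs = 31.66 kHz.
31.66 kHz > fs/2 = 24.4 kHz, folds to fs − 31.66 kHz = 17.14 kHz.
80.38 kHz mod fs = 31.58 kHz.
31.58 kHz > fs/2 = 24.4 kHz, folds to fs − 31.58 kHz = 17.22 kHz.
131.8 kHz mod fs = 34.2 kHz.
34.2 kHz > fs/2 = 24.4 kHz, folds to fs − 34.2 kHz = 14.6 kHz.
5.88 kHz ≤ fs/2 = 24.4 kHz, passes unchanged.
Distinct values: {5.88 kHz, 14.6 kHz, 17.14 kHz, 17.22 kHz} → 4.

4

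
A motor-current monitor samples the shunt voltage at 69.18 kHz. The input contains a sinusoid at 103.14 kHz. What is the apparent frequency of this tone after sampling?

33.96 kHz

103.14 kHz mod fs = 33.96 kHz.
33.96 kHz ≤ fs/2 = 34.59 kHz, appears at 33.96 kHz.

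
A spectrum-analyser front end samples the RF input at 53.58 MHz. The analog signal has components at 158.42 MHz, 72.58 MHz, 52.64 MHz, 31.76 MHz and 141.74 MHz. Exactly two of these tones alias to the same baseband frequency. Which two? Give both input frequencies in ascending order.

fs/2 = 26.79 MHz.
158.42 MHz mod fs = 51.26 MHz.
51.26 MHz > fs/2 = 26.79 MHz, folds to fs − 51.26 MHz = 2.32 MHz.
72.58 MHz mod fs = 19 MHz.
19 MHz ≤ fs/2 = 26.79 MHz, appears at 19 MHz.
52.64 MHz > fs/2 = 26.79 MHz, folds to fs − 52.64 MHz = 0.94 MHz.
31.76 MHz > fs/2 = 26.79 MHz, folds to fs − 31.76 MHz = 21.82 MHz.
141.74 MHz mod fs = 34.58 MHz.
34.58 MHz > fs/2 = 26.79 MHz, folds to fs − 34.58 MHz = 19 MHz.
72.58 MHz and 141.74 MHz both map to 19 MHz.

72.58 MHz, 141.74 MHz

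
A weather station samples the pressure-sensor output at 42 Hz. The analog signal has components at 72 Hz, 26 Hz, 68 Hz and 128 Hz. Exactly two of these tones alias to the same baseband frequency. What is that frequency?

fs/2 = 21 Hz.
72 Hz mod fs = 30 Hz.
30 Hz > fs/2 = 21 Hz, folds to fs − 30 Hz = 12 Hz.
26 Hz > fs/2 = 21 Hz, folds to fs − 26 Hz = 16 Hz.
68 Hz mod fs = 26 Hz.
26 Hz > fs/2 = 21 Hz, folds to fs − 26 Hz = 16 Hz.
128 Hz mod fs = 2 Hz.
2 Hz ≤ fs/2 = 21 Hz, appears at 2 Hz.
26 Hz and 68 Hz both map to 16 Hz.

16 Hz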